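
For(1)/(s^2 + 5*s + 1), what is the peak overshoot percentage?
Standard form: ωn²/(s²+2ζωn·s+ωn²) → ωn = 1, ζ = 2.5.
ζ ≥ 1, so the response is non-oscillatory: peak overshoot = 0%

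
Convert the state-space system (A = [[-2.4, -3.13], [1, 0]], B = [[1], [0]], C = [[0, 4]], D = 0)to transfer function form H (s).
H(s) = C(sI - A)⁻¹B + D.
Characteristic polynomial det(sI - A) = s^2 + 2.4*s + 3.13.
Numerator from C·adj(sI-A)·B + D·det(sI-A) = 4.
H(s) = (4)/(s^2 + 2.4*s + 3.13)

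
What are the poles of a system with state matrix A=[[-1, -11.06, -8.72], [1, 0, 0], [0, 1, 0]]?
Eigenvalues solve det(λI - A) = 0.
Characteristic polynomial: λ^3 + λ^2 + 11.06*λ + 8.72 = 0.
Factor: (λ + 0.8)(λ^2 + 0.2*λ + 10.9) = 0.
Roots: -0.1 + 3.3j, -0.1 - 3.3j, -0.8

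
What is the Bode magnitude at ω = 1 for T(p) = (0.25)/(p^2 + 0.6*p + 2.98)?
Substitute p = j*1: T(j1) = 0.115643 - 0.0350435j.
|T(j1)| = sqrt(Re² + Im²) = 0.1208.
20*log₁₀(0.1208) = -18.36 dB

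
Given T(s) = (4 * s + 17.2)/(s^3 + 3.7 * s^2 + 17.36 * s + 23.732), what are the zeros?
Set numerator = 0: 4*s + 17.2 = 0 → Zeros: -4.3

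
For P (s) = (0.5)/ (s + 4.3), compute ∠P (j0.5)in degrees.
Substitute s = j*0.5: P(j0.5) = 0.114728 - 0.0133404j.
∠P(j0.5) = atan2(Im, Re) = atan2(-0.0133404, 0.114728) = -6.63°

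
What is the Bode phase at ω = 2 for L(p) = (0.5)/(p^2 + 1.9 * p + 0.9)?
Substitute p = j*2: L(j2) = -0.0644491 - 0.0790021j.
∠L(j2) = atan2(Im, Re) = atan2(-0.0790021, -0.0644491) = -129.21°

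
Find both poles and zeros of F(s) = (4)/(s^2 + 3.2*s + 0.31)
Set denominator = 0: s^2 + 3.2*s + 0.31 = (s + 3.1)(s + 0.1) = 0 → Poles: -0.1, -3.1
Numerator is a nonzero constant (4) → Zeros: none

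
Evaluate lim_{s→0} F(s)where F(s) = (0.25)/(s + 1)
DC gain = F(0) = num(0)/den(0) = 0.25/1 = 0.25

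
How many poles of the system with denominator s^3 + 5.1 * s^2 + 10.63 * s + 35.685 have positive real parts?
s^3 + 5.1*s^2 + 10.63*s + 35.685 = (s + 4.5)(s^2 + 0.6*s + 7.93). Poles: -0.3 + 2.8j, -0.3 - 2.8j, -4.5. RHP poles (Re>0): 0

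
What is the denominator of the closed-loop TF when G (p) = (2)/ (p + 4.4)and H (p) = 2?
Characteristic poly = G_den * H_den + G_num * H_num = (p + 4.4) + (4) = p + 8.4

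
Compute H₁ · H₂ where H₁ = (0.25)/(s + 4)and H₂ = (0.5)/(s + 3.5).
Series: H = H₁ · H₂ = (n₁·n₂)/(d₁·d₂).
Num: n₁·n₂ = 0.125. Den: d₁·d₂ = s^2 + 7.5*s + 14.
H(s) = (0.125)/(s^2 + 7.5*s + 14)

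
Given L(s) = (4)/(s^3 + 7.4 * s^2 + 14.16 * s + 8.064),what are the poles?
Set denominator = 0: s^3 + 7.4*s^2 + 14.16*s + 8.064 = (s + 1.4)(s + 1.2)(s + 4.8) = 0 → Poles: -1.2, -1.4, -4.8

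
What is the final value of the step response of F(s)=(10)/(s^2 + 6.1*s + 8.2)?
FVT: lim_{t→∞} y(t) = lim_{s→0} s*Y(s) where Y(s) = F(s)/s.
= lim_{s→0} F(s) = F(0) = num(0)/den(0) = 10/8.2 = 1.22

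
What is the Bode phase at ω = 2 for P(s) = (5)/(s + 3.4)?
Substitute s = j*2: P(j2) = 1.09254 - 0.642674j.
∠P(j2) = atan2(Im, Re) = atan2(-0.642674, 1.09254) = -30.47°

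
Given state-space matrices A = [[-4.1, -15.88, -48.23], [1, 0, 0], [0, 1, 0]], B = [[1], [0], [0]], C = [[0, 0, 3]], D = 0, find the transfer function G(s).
G(s) = C(sI - A)⁻¹B + D.
Characteristic polynomial det(sI - A) = s^3 + 4.1*s^2 + 15.88*s + 48.23.
Numerator from C·adj(sI-A)·B + D·det(sI-A) = 3.
G(s) = (3)/(s^3 + 4.1*s^2 + 15.88*s + 48.23)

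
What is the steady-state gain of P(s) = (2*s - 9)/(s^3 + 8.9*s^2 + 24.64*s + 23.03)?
DC gain = P(0) = num(0)/den(0) = -9/23.03 = -0.3908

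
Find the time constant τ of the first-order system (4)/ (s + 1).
First-order system: τ = -1/pole. Pole = -1. τ = -1/(-1) = 1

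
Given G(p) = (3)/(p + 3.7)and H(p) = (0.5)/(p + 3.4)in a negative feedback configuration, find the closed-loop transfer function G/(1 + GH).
Closed-loop T = G/(1+GH).
Numerator: G_num * H_den = 3*p + 10.2.
Denominator: G_den * H_den + G_num * H_num = (p^2 + 7.1*p + 12.58) + (1.5) = p^2 + 7.1*p + 14.08.
T(p) = (3*p + 10.2)/(p^2 + 7.1*p + 14.08)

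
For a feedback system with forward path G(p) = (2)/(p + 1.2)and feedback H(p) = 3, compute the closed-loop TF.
Closed-loop T = G/(1+GH).
Numerator: G_num * H_den = 2.
Denominator: G_den * H_den + G_num * H_num = (p + 1.2) + (6) = p + 7.2.
T(p) = (2)/(p + 7.2)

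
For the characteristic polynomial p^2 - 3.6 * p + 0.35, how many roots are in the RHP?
p^2 - 3.6*p + 0.35 = (p - 3.5)(p - 0.1). Poles: 0.1, 3.5. RHP poles (Re>0): 2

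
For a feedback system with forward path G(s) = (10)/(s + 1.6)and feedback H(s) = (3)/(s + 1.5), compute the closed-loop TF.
Closed-loop T = G/(1+GH).
Numerator: G_num * H_den = 10*s + 15.
Denominator: G_den * H_den + G_num * H_num = (s^2 + 3.1*s + 2.4) + (30) = s^2 + 3.1*s + 32.4.
T(s) = (10*s + 15)/(s^2 + 3.1*s + 32.4)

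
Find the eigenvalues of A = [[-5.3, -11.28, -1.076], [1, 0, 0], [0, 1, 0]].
Eigenvalues solve det(λI - A) = 0.
Characteristic polynomial: λ^3 + 5.3*λ^2 + 11.28*λ + 1.076 = 0.
Factor: (λ + 0.1)(λ^2 + 5.2*λ + 10.76) = 0.
Roots: -0.1, -2.6 + 2j, -2.6 - 2j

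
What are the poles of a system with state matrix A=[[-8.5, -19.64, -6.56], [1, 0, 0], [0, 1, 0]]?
Eigenvalues solve det(λI - A) = 0.
Characteristic polynomial: λ^3 + 8.5*λ^2 + 19.64*λ + 6.56 = 0.
Factor: (λ + 4.1)(λ + 0.4)(λ + 4) = 0.
Roots: -0.4, -4, -4.1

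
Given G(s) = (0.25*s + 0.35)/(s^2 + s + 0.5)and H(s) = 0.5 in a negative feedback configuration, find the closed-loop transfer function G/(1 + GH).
Closed-loop T = G/(1+GH).
Numerator: G_num * H_den = 0.25*s + 0.35.
Denominator: G_den * H_den + G_num * H_num = (s^2 + s + 0.5) + (0.125*s + 0.175) = s^2 + 1.125*s + 0.675.
T(s) = (0.25*s + 0.35)/(s^2 + 1.125*s + 0.675)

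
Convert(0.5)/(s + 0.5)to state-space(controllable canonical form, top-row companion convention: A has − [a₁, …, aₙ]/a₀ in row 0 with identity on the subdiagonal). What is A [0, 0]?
Reachable canonical form for den = s + 0.5: top row of A = -[a₁,a₂,...,aₙ]/a₀, ones on the subdiagonal, zeros elsewhere.
A = [[-0.5]].
A[0,0] = -0.5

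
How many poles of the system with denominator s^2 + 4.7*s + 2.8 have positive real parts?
s^2 + 4.7*s + 2.8 = (s + 4)(s + 0.7). Poles: -0.7, -4. RHP poles (Re>0): 0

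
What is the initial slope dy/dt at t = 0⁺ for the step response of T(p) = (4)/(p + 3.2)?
IVT: y'(0⁺) = lim_{p→∞} p²·Y(p) = lim_{p→∞} p·T(p).
deg(num) = 0, deg(den) = 1, relative degree = 1, so p·T(p) → (leading num)/(leading den) = 4/1 = 4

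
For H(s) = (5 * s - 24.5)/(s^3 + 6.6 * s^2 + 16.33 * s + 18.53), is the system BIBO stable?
Denominator: s^3 + 6.6*s^2 + 16.33*s + 18.53 = (s + 3.4)(s^2 + 3.2*s + 5.45). Poles: -1.6 + 1.7j, -1.6 - 1.7j, -3.4. All Re(p)<0: Yes (stable)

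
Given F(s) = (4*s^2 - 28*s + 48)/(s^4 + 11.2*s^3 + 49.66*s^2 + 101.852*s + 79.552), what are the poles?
Set denominator = 0: s^4 + 11.2*s^3 + 49.66*s^2 + 101.852*s + 79.552 = (s + 3.2)(s + 2.2)(s^2 + 5.8*s + 11.3) = 0 → Poles: -2.2, -2.9 + 1.7j, -2.9 - 1.7j, -3.2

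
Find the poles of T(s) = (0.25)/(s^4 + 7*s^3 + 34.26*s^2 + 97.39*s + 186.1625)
Set denominator = 0: s^4 + 7*s^3 + 34.26*s^2 + 97.39*s + 186.1625 = (s^2 + 5.8*s + 13.25)(s^2 + 1.2*s + 14.05) = 0 → Poles: -0.6 + 3.7j, -0.6 - 3.7j, -2.9 + 2.2j, -2.9 - 2.2j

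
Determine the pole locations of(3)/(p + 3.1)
Set denominator = 0: p + 3.1 = 0 → Poles: -3.1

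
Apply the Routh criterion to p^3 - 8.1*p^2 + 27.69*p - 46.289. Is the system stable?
Routh array:
p^3: [1, 27.69]; p^2: [-8.1, -46.289]; p^1: [21.9753]; p^0: [-46.289]
First column: [1, -8.1, 21.9753, -46.289]. Sign changes = 3.
No, unstable (3 RHP root(s))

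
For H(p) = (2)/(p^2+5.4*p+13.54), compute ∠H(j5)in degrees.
Substitute p = j*5: H(j5) = -0.0266409 - 0.0627665j.
∠H(j5) = atan2(Im, Re) = atan2(-0.0627665, -0.0266409) = -113.00°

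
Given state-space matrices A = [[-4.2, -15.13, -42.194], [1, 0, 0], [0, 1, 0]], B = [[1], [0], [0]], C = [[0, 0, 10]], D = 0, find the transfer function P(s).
P(s) = C(sI - A)⁻¹B + D.
Characteristic polynomial det(sI - A) = s^3 + 4.2*s^2 + 15.13*s + 42.194.
Numerator from C·adj(sI-A)·B + D·det(sI-A) = 10.
P(s) = (10)/(s^3 + 4.2*s^2 + 15.13*s + 42.194)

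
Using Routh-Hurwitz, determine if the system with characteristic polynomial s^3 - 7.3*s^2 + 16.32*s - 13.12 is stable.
Routh array:
s^3: [1, 16.32]; s^2: [-7.3, -13.12]; s^1: [14.5227]; s^0: [-13.12]
First column: [1, -7.3, 14.5227, -13.12]. Sign changes = 3.
No, unstable (3 RHP root(s))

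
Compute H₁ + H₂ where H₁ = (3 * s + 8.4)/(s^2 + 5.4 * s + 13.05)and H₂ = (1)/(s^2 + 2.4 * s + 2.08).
Parallel: H = H₁ + H₂ = (n₁·d₂ + n₂·d₁)/(d₁·d₂).
n₁·d₂ = 3*s^3 + 15.6*s^2 + 26.4*s + 17.472. n₂·d₁ = s^2 + 5.4*s + 13.05. Sum = 3*s^3 + 16.6*s^2 + 31.8*s + 30.522. d₁·d₂ = s^4 + 7.8*s^3 + 28.09*s^2 + 42.552*s + 27.144.
H(s) = (3*s^3 + 16.6*s^2 + 31.8*s + 30.522)/(s^4 + 7.8*s^3 + 28.09*s^2 + 42.552*s + 27.144)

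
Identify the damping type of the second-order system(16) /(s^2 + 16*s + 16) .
Standard form: ωn²/(s²+2ζωn·s+ωn²) gives ωn=4, ζ=2.
Overdamped (ζ = 2 > 1)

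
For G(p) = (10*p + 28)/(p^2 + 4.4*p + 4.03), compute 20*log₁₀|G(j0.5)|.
Substitute p = j*0.5: G(j0.5) = 6.1082 - 2.23228j.
|G(j0.5)| = sqrt(Re² + Im²) = 6.503.
20*log₁₀(6.503) = 16.26 dB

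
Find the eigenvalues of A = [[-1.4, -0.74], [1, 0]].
Eigenvalues solve det(λI - A) = 0.
Characteristic polynomial: λ^2 + 1.4*λ + 0.74 = 0.
Roots: -0.7 + 0.5j, -0.7 - 0.5j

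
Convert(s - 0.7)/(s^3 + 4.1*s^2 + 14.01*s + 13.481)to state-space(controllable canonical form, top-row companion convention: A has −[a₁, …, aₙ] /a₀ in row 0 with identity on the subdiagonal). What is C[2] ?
Reachable canonical form: C = numerator coefficients (right-aligned, zero-padded to length n).
num = s - 0.7, C = [[0, 1, -0.7]].
C[2] = -0.7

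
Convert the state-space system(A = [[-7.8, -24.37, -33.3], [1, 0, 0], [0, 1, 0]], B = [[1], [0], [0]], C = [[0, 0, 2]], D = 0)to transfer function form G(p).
G(p) = C(pI - A)⁻¹B + D.
Characteristic polynomial det(pI - A) = p^3 + 7.8*p^2 + 24.37*p + 33.3.
Numerator from C·adj(pI-A)·B + D·det(pI-A) = 2.
G(p) = (2)/(p^3 + 7.8*p^2 + 24.37*p + 33.3)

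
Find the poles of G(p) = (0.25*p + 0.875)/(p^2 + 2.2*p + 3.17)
Set denominator = 0: p^2 + 2.2*p + 3.17 = 0 → Poles: -1.1 + 1.4j, -1.1 - 1.4j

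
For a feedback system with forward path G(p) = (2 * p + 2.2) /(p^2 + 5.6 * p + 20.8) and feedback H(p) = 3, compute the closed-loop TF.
Closed-loop T = G/(1+GH).
Numerator: G_num * H_den = 2*p + 2.2.
Denominator: G_den * H_den + G_num * H_num = (p^2 + 5.6*p + 20.8) + (6*p + 6.6) = p^2 + 11.6*p + 27.4.
T(p) = (2*p + 2.2)/(p^2 + 11.6*p + 27.4)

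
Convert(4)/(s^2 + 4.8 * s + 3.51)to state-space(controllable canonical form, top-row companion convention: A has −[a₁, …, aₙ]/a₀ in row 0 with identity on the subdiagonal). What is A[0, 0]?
Reachable canonical form for den = s^2 + 4.8*s + 3.51: top row of A = -[a₁,a₂,...,aₙ]/a₀, ones on the subdiagonal, zeros elsewhere.
A = [[-4.8, -3.51], [1, 0]].
A[0,0] = -4.8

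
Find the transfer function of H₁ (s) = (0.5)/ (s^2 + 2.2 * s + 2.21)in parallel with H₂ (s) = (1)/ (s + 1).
Parallel: H = H₁ + H₂ = (n₁·d₂ + n₂·d₁)/(d₁·d₂).
n₁·d₂ = 0.5*s + 0.5. n₂·d₁ = s^2 + 2.2*s + 2.21. Sum = s^2 + 2.7*s + 2.71. d₁·d₂ = s^3 + 3.2*s^2 + 4.41*s + 2.21.
H(s) = (s^2 + 2.7*s + 2.71)/(s^3 + 3.2*s^2 + 4.41*s + 2.21)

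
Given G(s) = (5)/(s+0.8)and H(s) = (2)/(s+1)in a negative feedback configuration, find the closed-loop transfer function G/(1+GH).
Closed-loop T = G/(1+GH).
Numerator: G_num * H_den = 5*s + 5.
Denominator: G_den * H_den + G_num * H_num = (s^2 + 1.8*s + 0.8) + (10) = s^2 + 1.8*s + 10.8.
T(s) = (5*s + 5)/(s^2 + 1.8*s + 10.8)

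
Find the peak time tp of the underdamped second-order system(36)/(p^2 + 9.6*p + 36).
Standard form: ωn²/(p²+2ζωn·p+ωn²) → ωn = 6, ζ = 0.8.
ωd = ωn·√(1-ζ²) = 6·√(1-0.8²) = 3.6.
tp = π/ωd = π/3.6 = 0.8727 s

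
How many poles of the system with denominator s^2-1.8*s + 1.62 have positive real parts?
Poles: 0.9 + 0.9j, 0.9 - 0.9j. RHP poles (Re>0): 2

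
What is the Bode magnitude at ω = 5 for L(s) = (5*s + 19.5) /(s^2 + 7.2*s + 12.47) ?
Substitute s = j*5: L(j5) = 0.451249 - 0.698726j.
|L(j5)| = sqrt(Re² + Im²) = 0.8318.
20*log₁₀(0.8318) = -1.60 dB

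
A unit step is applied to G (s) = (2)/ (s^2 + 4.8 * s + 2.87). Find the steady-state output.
FVT: lim_{t→∞} y(t) = lim_{s→0} s*Y(s) where Y(s) = G(s)/s.
= lim_{s→0} G(s) = G(0) = num(0)/den(0) = 2/2.87 = 0.6969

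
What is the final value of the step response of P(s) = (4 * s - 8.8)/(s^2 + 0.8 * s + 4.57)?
FVT: lim_{t→∞} y(t) = lim_{s→0} s*Y(s) where Y(s) = P(s)/s.
= lim_{s→0} P(s) = P(0) = num(0)/den(0) = -8.8/4.57 = -1.926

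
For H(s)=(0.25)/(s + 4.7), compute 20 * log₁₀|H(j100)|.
Substitute s = j*100: H(j100) = 0.000117241 - 0.00249449j.
|H(j100)| = sqrt(Re² + Im²) = 0.002497.
20*log₁₀(0.002497) = -52.05 dB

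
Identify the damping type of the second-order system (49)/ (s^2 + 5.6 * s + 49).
Standard form: ωn²/(s²+2ζωn·s+ωn²) gives ωn=7, ζ=0.4.
Underdamped (ζ = 0.4 < 1)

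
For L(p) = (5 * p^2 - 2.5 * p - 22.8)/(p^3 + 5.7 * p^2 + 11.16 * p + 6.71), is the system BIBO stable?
Denominator: p^3 + 5.7*p^2 + 11.16*p + 6.71 = (p + 1.1)(p^2 + 4.6*p + 6.1). Poles: -1.1, -2.3 + 0.9j, -2.3 - 0.9j. All Re(p)<0: Yes (stable)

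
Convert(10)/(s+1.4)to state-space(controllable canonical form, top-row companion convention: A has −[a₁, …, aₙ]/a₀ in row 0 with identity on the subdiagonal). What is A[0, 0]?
Reachable canonical form for den = s + 1.4: top row of A = -[a₁,a₂,...,aₙ]/a₀, ones on the subdiagonal, zeros elsewhere.
A = [[-1.4]].
A[0,0] = -1.4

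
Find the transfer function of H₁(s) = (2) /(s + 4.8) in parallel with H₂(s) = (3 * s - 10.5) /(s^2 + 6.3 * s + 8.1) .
Parallel: H = H₁ + H₂ = (n₁·d₂ + n₂·d₁)/(d₁·d₂).
n₁·d₂ = 2*s^2 + 12.6*s + 16.2. n₂·d₁ = 3*s^2 + 3.9*s - 50.4. Sum = 5*s^2 + 16.5*s - 34.2. d₁·d₂ = s^3 + 11.1*s^2 + 38.34*s + 38.88.
H(s) = (5*s^2 + 16.5*s - 34.2)/(s^3 + 11.1*s^2 + 38.34*s + 38.88)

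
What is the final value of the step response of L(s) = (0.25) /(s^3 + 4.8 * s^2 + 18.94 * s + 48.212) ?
FVT: lim_{t→∞} y(t) = lim_{s→0} s*Y(s) where Y(s) = L(s)/s.
= lim_{s→0} L(s) = L(0) = num(0)/den(0) = 0.25/48.212 = 0.005185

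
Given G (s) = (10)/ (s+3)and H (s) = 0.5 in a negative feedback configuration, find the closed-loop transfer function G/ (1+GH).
Closed-loop T = G/(1+GH).
Numerator: G_num * H_den = 10.
Denominator: G_den * H_den + G_num * H_num = (s + 3) + (5) = s + 8.
T(s) = (10)/(s + 8)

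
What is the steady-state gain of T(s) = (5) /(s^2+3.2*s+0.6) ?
DC gain = T(0) = num(0)/den(0) = 5/0.6 = 8.333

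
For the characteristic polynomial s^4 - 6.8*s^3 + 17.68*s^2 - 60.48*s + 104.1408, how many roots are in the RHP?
s^4 - 6.8*s^3 + 17.68*s^2 - 60.48*s + 104.1408 = (s - 4.8)(s - 2.4)(s^2 + 0.4*s + 9.04). Poles: -0.2 + 3j, -0.2 - 3j, 2.4, 4.8. RHP poles (Re>0): 2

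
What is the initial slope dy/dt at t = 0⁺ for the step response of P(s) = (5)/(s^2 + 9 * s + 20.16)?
IVT: y'(0⁺) = lim_{s→∞} s²·Y(s) = lim_{s→∞} s·P(s).
deg(num) = 0, deg(den) = 2, relative degree = 2 ≥ 2, so s·P(s) → 0. Initial slope = 0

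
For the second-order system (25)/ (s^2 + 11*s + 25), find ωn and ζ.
Standard form: ωn²/(s²+2ζωn·s+ωn²).
const=25=ωn² → ωn=5, s coeff=11=2ζωn → ζ=1.1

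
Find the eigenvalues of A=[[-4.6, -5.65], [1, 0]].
Eigenvalues solve det(λI - A) = 0.
Characteristic polynomial: λ^2 + 4.6*λ + 5.65 = 0.
Roots: -2.3 + 0.6j, -2.3 - 0.6j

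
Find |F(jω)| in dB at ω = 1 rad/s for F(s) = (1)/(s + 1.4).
Substitute s = j*1: F(j1) = 0.472973 - 0.337838j.
|F(j1)| = sqrt(Re² + Im²) = 0.5812.
20*log₁₀(0.5812) = -4.71 dB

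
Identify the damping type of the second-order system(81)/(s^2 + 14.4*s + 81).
Standard form: ωn²/(s²+2ζωn·s+ωn²) gives ωn=9, ζ=0.8.
Underdamped (ζ = 0.8 < 1)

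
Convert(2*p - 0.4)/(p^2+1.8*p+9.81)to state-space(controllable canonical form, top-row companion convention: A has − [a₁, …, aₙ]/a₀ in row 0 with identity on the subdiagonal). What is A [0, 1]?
Reachable canonical form for den = p^2 + 1.8*p + 9.81: top row of A = -[a₁,a₂,...,aₙ]/a₀, ones on the subdiagonal, zeros elsewhere.
A = [[-1.8, -9.81], [1, 0]].
A[0,1] = -9.81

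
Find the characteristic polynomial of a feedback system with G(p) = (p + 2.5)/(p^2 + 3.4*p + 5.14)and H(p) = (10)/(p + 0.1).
Characteristic poly = G_den * H_den + G_num * H_num = (p^3 + 3.5*p^2 + 5.48*p + 0.514) + (10*p + 25) = p^3 + 3.5*p^2 + 15.48*p + 25.514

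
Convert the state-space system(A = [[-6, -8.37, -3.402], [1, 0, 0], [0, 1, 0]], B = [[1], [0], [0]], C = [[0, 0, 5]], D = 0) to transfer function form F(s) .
F(s) = C(sI - A)⁻¹B + D.
Characteristic polynomial det(sI - A) = s^3 + 6*s^2 + 8.37*s + 3.402.
Numerator from C·adj(sI-A)·B + D·det(sI-A) = 5.
F(s) = (5)/(s^3 + 6*s^2 + 8.37*s + 3.402)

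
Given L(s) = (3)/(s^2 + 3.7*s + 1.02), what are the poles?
Set denominator = 0: s^2 + 3.7*s + 1.02 = (s + 3.4)(s + 0.3) = 0 → Poles: -0.3, -3.4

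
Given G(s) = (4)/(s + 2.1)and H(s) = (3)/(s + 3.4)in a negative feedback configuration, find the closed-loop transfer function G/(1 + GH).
Closed-loop T = G/(1+GH).
Numerator: G_num * H_den = 4*s + 13.6.
Denominator: G_den * H_den + G_num * H_num = (s^2 + 5.5*s + 7.14) + (12) = s^2 + 5.5*s + 19.14.
T(s) = (4*s + 13.6)/(s^2 + 5.5*s + 19.14)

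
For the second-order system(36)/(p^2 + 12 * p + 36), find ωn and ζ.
Standard form: ωn²/(p²+2ζωn·p+ωn²).
const=36=ωn² → ωn=6, p coeff=12=2ζωn → ζ=1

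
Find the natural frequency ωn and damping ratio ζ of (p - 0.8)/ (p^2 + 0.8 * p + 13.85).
Underdamped: complex pole -0.4 + 3.7j. ωn = |pole| = 3.722, ζ = -Re(pole)/ωn = 0.1075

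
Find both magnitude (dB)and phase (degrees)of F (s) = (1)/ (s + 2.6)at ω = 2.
Substitute s = j*2: F(j2) = 0.241636 - 0.185874j.
|F| = 20*log₁₀(sqrt(Re²+Im²)) = -10.32 dB.
∠F = atan2(Im, Re) = -37.57°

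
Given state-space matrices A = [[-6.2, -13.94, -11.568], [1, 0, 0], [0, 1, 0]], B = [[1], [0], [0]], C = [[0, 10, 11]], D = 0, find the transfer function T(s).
T(s) = C(sI - A)⁻¹B + D.
Characteristic polynomial det(sI - A) = s^3 + 6.2*s^2 + 13.94*s + 11.568.
Numerator from C·adj(sI-A)·B + D·det(sI-A) = 10*s + 11.
T(s) = (10*s + 11)/(s^3 + 6.2*s^2 + 13.94*s + 11.568)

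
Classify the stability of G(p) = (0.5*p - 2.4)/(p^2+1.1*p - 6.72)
Denominator: p^2 + 1.1*p - 6.72 = (p - 2.1)(p + 3.2). Poles: -3.2, 2.1. Unstable (1 pole(s) in RHP)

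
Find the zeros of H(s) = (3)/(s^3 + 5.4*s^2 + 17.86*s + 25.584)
Numerator is a nonzero constant (3) → Zeros: none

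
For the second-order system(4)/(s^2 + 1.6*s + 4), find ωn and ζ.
Standard form: ωn²/(s²+2ζωn·s+ωn²).
const=4=ωn² → ωn=2, s coeff=1.6=2ζωn → ζ=0.4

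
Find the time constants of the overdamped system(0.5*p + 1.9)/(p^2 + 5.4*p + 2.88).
Overdamped: real poles at -4.8, -0.6. τ = -1/pole → τ₁ = 0.2083, τ₂ = 1.667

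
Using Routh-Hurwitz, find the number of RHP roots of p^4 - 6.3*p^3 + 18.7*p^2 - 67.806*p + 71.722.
Routh array:
p^4: [1, 18.7, 71.722]; p^3: [-6.3, -67.806]; p^2: [7.93714, 71.722]; p^1: [-10.8776]; p^0: [71.722]
First column: [1, -6.3, 7.93714, -10.8776, 71.722]. Sign changes = RHP roots = 4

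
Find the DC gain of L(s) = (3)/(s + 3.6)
DC gain = L(0) = num(0)/den(0) = 3/3.6 = 0.8333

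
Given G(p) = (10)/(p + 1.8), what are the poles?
Set denominator = 0: p + 1.8 = 0 → Poles: -1.8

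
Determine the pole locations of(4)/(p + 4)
Set denominator = 0: p + 4 = 0 → Poles: -4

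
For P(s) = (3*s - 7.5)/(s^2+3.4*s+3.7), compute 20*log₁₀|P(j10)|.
Substitute s = j*10: P(j10) = 0.167047 - 0.252548j.
|P(j10)| = sqrt(Re² + Im²) = 0.3028.
20*log₁₀(0.3028) = -10.38 dB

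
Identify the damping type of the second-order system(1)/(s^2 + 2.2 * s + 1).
Standard form: ωn²/(s²+2ζωn·s+ωn²) gives ωn=1, ζ=1.1.
Overdamped (ζ = 1.1 > 1)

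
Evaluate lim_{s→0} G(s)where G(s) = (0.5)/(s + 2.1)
DC gain = G(0) = num(0)/den(0) = 0.5/2.1 = 0.2381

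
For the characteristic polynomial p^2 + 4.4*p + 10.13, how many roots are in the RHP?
Poles: -2.2 + 2.3j, -2.2 - 2.3j. RHP poles (Re>0): 0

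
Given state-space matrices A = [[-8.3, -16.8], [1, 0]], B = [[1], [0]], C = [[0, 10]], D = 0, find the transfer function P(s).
P(s) = C(sI - A)⁻¹B + D.
Characteristic polynomial det(sI - A) = s^2 + 8.3*s + 16.8.
Numerator from C·adj(sI-A)·B + D·det(sI-A) = 10.
P(s) = (10)/(s^2 + 8.3*s + 16.8)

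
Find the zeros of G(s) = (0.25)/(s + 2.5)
Numerator is a nonzero constant (0.25) → Zeros: none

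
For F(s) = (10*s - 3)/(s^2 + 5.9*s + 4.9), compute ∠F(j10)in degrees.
Substitute s = j*10: F(j10) = 0.493836 - 0.745149j.
∠F(j10) = atan2(Im, Re) = atan2(-0.745149, 0.493836) = -56.47°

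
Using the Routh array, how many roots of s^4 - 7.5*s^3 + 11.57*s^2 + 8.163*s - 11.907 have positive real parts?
Routh array:
s^4: [1, 11.57, -11.907]; s^3: [-7.5, 8.163]; s^2: [12.6584, -11.907]; s^1: [1.1082]; s^0: [-11.907]
First column: [1, -7.5, 12.6584, 1.1082, -11.907]. Sign changes = RHP roots = 3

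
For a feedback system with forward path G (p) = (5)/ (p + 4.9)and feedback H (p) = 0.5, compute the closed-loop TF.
Closed-loop T = G/(1+GH).
Numerator: G_num * H_den = 5.
Denominator: G_den * H_den + G_num * H_num = (p + 4.9) + (2.5) = p + 7.4.
T(p) = (5)/(p + 7.4)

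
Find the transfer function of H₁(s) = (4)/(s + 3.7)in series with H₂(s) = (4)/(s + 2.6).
Series: H = H₁ · H₂ = (n₁·n₂)/(d₁·d₂).
Num: n₁·n₂ = 16. Den: d₁·d₂ = s^2 + 6.3*s + 9.62.
H(s) = (16)/(s^2 + 6.3*s + 9.62)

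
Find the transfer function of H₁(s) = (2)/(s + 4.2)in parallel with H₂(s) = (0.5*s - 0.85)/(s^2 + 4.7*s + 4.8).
Parallel: H = H₁ + H₂ = (n₁·d₂ + n₂·d₁)/(d₁·d₂).
n₁·d₂ = 2*s^2 + 9.4*s + 9.6. n₂·d₁ = 0.5*s^2 + 1.25*s - 3.57. Sum = 2.5*s^2 + 10.65*s + 6.03. d₁·d₂ = s^3 + 8.9*s^2 + 24.54*s + 20.16.
H(s) = (2.5*s^2 + 10.65*s + 6.03)/(s^3 + 8.9*s^2 + 24.54*s + 20.16)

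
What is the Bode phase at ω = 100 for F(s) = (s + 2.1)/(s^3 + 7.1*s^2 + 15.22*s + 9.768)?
Substitute s = j*100: F(j100) = -9.97975e-05 - 4.99225e-06j.
∠F(j100) = atan2(Im, Re) = atan2(-4.99225e-06, -9.97975e-05) = -177.14°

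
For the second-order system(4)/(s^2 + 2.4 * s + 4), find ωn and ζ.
Standard form: ωn²/(s²+2ζωn·s+ωn²).
const=4=ωn² → ωn=2, s coeff=2.4=2ζωn → ζ=0.6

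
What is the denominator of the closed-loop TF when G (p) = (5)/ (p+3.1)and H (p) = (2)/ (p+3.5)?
Characteristic poly = G_den * H_den + G_num * H_num = (p^2 + 6.6*p + 10.85) + (10) = p^2 + 6.6*p + 20.85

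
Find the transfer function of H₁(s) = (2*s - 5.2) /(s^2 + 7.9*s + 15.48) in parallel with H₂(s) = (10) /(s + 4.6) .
Parallel: H = H₁ + H₂ = (n₁·d₂ + n₂·d₁)/(d₁·d₂).
n₁·d₂ = 2*s^2 + 4*s - 23.92. n₂·d₁ = 10*s^2 + 79*s + 154.8. Sum = 12*s^2 + 83*s + 130.88. d₁·d₂ = s^3 + 12.5*s^2 + 51.82*s + 71.208.
H(s) = (12*s^2 + 83*s + 130.88)/(s^3 + 12.5*s^2 + 51.82*s + 71.208)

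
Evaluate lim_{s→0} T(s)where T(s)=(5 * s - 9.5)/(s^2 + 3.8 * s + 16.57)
DC gain = T(0) = num(0)/den(0) = -9.5/16.57 = -0.5733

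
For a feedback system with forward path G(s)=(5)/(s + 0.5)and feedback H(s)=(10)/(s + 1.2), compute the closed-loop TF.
Closed-loop T = G/(1+GH).
Numerator: G_num * H_den = 5*s + 6.
Denominator: G_den * H_den + G_num * H_num = (s^2 + 1.7*s + 0.6) + (50) = s^2 + 1.7*s + 50.6.
T(s) = (5*s + 6)/(s^2 + 1.7*s + 50.6)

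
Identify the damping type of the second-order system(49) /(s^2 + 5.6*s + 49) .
Standard form: ωn²/(s²+2ζωn·s+ωn²) gives ωn=7, ζ=0.4.
Underdamped (ζ = 0.4 < 1)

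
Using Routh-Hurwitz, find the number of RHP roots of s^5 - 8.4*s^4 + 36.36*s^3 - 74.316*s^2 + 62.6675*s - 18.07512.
Routh array:
s^5: [1, 36.36, 62.6675]; s^4: [-8.4, -74.316, -18.07512]; s^3: [27.5129, 60.5157]; s^2: [-55.8398, -18.07512]; s^1: [51.6099]; s^0: [-18.07512]
First column: [1, -8.4, 27.5129, -55.8398, 51.6099, -18.07512]. Sign changes = RHP roots = 5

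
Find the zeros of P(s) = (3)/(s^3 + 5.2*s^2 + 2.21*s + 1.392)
Numerator is a nonzero constant (3) → Zeros: none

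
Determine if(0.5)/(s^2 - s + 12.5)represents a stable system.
Denominator: s^2 - s + 12.5. Poles: 0.5 + 3.5j, 0.5 - 3.5j. All Re(p)<0: No (unstable)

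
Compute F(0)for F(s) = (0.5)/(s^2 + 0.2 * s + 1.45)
DC gain = F(0) = num(0)/den(0) = 0.5/1.45 = 0.3448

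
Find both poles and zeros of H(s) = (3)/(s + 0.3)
Set denominator = 0: s + 0.3 = 0 → Poles: -0.3
Numerator is a nonzero constant (3) → Zeros: none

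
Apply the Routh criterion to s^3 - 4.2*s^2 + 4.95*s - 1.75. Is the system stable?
Routh array:
s^3: [1, 4.95]; s^2: [-4.2, -1.75]; s^1: [4.53333]; s^0: [-1.75]
First column: [1, -4.2, 4.53333, -1.75]. Sign changes = 3.
No, unstable (3 RHP root(s))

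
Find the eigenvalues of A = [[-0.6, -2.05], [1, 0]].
Eigenvalues solve det(λI - A) = 0.
Characteristic polynomial: λ^2 + 0.6*λ + 2.05 = 0.
Roots: -0.3 + 1.4j, -0.3 - 1.4j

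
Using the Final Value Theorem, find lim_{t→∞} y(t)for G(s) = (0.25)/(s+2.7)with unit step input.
FVT: lim_{t→∞} y(t) = lim_{s→0} s*Y(s) where Y(s) = G(s)/s.
= lim_{s→0} G(s) = G(0) = num(0)/den(0) = 0.25/2.7 = 0.09259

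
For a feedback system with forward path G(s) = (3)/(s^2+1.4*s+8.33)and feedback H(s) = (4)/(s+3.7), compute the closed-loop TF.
Closed-loop T = G/(1+GH).
Numerator: G_num * H_den = 3*s + 11.1.
Denominator: G_den * H_den + G_num * H_num = (s^3 + 5.1*s^2 + 13.51*s + 30.821) + (12) = s^3 + 5.1*s^2 + 13.51*s + 42.821.
T(s) = (3*s + 11.1)/(s^3 + 5.1*s^2 + 13.51*s + 42.821)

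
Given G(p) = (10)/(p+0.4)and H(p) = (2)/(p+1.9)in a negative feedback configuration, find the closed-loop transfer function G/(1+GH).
Closed-loop T = G/(1+GH).
Numerator: G_num * H_den = 10*p + 19.
Denominator: G_den * H_den + G_num * H_num = (p^2 + 2.3*p + 0.76) + (20) = p^2 + 2.3*p + 20.76.
T(p) = (10*p + 19)/(p^2 + 2.3*p + 20.76)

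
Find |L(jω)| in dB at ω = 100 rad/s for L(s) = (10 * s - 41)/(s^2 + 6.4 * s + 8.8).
Substitute s = j*100: L(j100) = 0.0104719 - 0.0994173j.
|L(j100)| = sqrt(Re² + Im²) = 0.09997.
20*log₁₀(0.09997) = -20.00 dB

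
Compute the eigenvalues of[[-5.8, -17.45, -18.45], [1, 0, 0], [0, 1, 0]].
Eigenvalues solve det(λI - A) = 0.
Characteristic polynomial: λ^3 + 5.8*λ^2 + 17.45*λ + 18.45 = 0.
Factor: (λ + 1.8)(λ^2 + 4*λ + 10.25) = 0.
Roots: -1.8, -2 + 2.5j, -2 - 2.5j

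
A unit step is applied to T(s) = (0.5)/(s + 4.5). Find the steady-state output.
FVT: lim_{t→∞} y(t) = lim_{s→0} s*Y(s) where Y(s) = T(s)/s.
= lim_{s→0} T(s) = T(0) = num(0)/den(0) = 0.5/4.5 = 0.1111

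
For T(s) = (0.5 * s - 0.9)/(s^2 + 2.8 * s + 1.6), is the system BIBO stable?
Denominator: s^2 + 2.8*s + 1.6 = (s + 2)(s + 0.8). Poles: -0.8, -2. All Re(p)<0: Yes (stable)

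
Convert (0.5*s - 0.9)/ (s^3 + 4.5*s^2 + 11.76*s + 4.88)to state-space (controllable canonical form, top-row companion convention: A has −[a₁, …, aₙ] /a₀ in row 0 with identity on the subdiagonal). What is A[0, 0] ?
Reachable canonical form for den = s^3 + 4.5*s^2 + 11.76*s + 4.88: top row of A = -[a₁,a₂,...,aₙ]/a₀, ones on the subdiagonal, zeros elsewhere.
A = [[-4.5, -11.76, -4.88], [1, 0, 0], [0, 1, 0]].
A[0,0] = -4.5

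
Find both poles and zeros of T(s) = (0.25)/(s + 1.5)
Set denominator = 0: s + 1.5 = 0 → Poles: -1.5
Numerator is a nonzero constant (0.25) → Zeros: none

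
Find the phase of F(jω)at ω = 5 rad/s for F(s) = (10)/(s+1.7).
Substitute s = j*5: F(j5) = 0.609537 - 1.79276j.
∠F(j5) = atan2(Im, Re) = atan2(-1.79276, 0.609537) = -71.22°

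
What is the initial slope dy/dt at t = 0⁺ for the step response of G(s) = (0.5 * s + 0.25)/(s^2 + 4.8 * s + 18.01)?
IVT: y'(0⁺) = lim_{s→∞} s²·Y(s) = lim_{s→∞} s·G(s).
deg(num) = 1, deg(den) = 2, relative degree = 1, so s·G(s) → (leading num)/(leading den) = 0.5/1 = 0.5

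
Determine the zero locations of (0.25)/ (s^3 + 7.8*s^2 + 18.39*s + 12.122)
Numerator is a nonzero constant (0.25) → Zeros: none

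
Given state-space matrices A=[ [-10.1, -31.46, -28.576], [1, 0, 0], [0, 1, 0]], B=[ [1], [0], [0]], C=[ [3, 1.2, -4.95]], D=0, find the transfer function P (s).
P(s) = C(sI - A)⁻¹B + D.
Characteristic polynomial det(sI - A) = s^3 + 10.1*s^2 + 31.46*s + 28.576.
Numerator from C·adj(sI-A)·B + D·det(sI-A) = 3*s^2 + 1.2*s - 4.95.
P(s) = (3*s^2 + 1.2*s - 4.95)/(s^3 + 10.1*s^2 + 31.46*s + 28.576)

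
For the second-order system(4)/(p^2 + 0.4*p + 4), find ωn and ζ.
Standard form: ωn²/(p²+2ζωn·p+ωn²).
const=4=ωn² → ωn=2, p coeff=0.4=2ζωn → ζ=0.1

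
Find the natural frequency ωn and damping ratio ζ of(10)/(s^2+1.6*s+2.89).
Underdamped: complex pole -0.8 + 1.5j. ωn = |pole| = 1.7, ζ = -Re(pole)/ωn = 0.4706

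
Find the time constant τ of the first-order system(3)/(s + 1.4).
First-order system: τ = -1/pole. Pole = -1.4. τ = -1/(-1.4) = 0.7143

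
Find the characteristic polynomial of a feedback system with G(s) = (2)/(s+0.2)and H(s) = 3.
Characteristic poly = G_den * H_den + G_num * H_num = (s + 0.2) + (6) = s + 6.2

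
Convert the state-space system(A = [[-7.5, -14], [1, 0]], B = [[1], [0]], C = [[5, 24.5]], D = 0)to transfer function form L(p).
L(p) = C(pI - A)⁻¹B + D.
Characteristic polynomial det(pI - A) = p^2 + 7.5*p + 14.
Numerator from C·adj(pI-A)·B + D·det(pI-A) = 5*p + 24.5.
L(p) = (5*p + 24.5)/(p^2 + 7.5*p + 14)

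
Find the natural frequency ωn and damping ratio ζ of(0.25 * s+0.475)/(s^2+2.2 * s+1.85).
Underdamped: complex pole -1.1 + 0.8j. ωn = |pole| = 1.36, ζ = -Re(pole)/ωn = 0.8087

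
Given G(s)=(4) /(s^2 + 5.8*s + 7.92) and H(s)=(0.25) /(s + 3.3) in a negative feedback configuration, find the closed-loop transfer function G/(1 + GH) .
Closed-loop T = G/(1+GH).
Numerator: G_num * H_den = 4*s + 13.2.
Denominator: G_den * H_den + G_num * H_num = (s^3 + 9.1*s^2 + 27.06*s + 26.136) + (1) = s^3 + 9.1*s^2 + 27.06*s + 27.136.
T(s) = (4*s + 13.2)/(s^3 + 9.1*s^2 + 27.06*s + 27.136)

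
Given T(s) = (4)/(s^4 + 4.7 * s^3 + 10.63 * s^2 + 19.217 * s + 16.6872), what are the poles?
Set denominator = 0: s^4 + 4.7*s^3 + 10.63*s^2 + 19.217*s + 16.6872 = (s + 1.7)(s + 2.4)(s^2 + 0.6*s + 4.09) = 0 → Poles: -0.3 + 2j, -0.3 - 2j, -1.7, -2.4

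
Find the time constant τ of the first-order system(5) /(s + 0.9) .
First-order system: τ = -1/pole. Pole = -0.9. τ = -1/(-0.9) = 1.111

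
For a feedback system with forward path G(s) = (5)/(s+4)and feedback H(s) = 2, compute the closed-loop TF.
Closed-loop T = G/(1+GH).
Numerator: G_num * H_den = 5.
Denominator: G_den * H_den + G_num * H_num = (s + 4) + (10) = s + 14.
T(s) = (5)/(s + 14)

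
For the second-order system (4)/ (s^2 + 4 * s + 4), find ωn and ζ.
Standard form: ωn²/(s²+2ζωn·s+ωn²).
const=4=ωn² → ωn=2, s coeff=4=2ζωn → ζ=1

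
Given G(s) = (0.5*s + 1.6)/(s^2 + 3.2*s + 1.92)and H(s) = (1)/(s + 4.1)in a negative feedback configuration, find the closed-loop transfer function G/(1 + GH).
Closed-loop T = G/(1+GH).
Numerator: G_num * H_den = 0.5*s^2 + 3.65*s + 6.56.
Denominator: G_den * H_den + G_num * H_num = (s^3 + 7.3*s^2 + 15.04*s + 7.872) + (0.5*s + 1.6) = s^3 + 7.3*s^2 + 15.54*s + 9.472.
T(s) = (0.5*s^2 + 3.65*s + 6.56)/(s^3 + 7.3*s^2 + 15.54*s + 9.472)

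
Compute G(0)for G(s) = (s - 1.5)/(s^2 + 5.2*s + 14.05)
DC gain = G(0) = num(0)/den(0) = -1.5/14.05 = -0.1068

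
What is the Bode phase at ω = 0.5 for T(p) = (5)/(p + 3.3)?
Substitute p = j*0.5: T(j0.5) = 1.48115 - 0.224417j.
∠T(j0.5) = atan2(Im, Re) = atan2(-0.224417, 1.48115) = -8.62°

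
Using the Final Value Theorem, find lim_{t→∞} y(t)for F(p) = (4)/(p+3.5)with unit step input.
FVT: lim_{t→∞} y(t) = lim_{p→0} p*Y(p) where Y(p) = F(p)/p.
= lim_{p→0} F(p) = F(0) = num(0)/den(0) = 4/3.5 = 1.143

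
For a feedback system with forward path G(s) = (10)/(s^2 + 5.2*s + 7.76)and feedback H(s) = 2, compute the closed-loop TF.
Closed-loop T = G/(1+GH).
Numerator: G_num * H_den = 10.
Denominator: G_den * H_den + G_num * H_num = (s^2 + 5.2*s + 7.76) + (20) = s^2 + 5.2*s + 27.76.
T(s) = (10)/(s^2 + 5.2*s + 27.76)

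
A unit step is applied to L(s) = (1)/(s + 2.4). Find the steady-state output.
FVT: lim_{t→∞} y(t) = lim_{s→0} s*Y(s) where Y(s) = L(s)/s.
= lim_{s→0} L(s) = L(0) = num(0)/den(0) = 1/2.4 = 0.4167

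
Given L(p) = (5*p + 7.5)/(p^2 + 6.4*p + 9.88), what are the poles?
Set denominator = 0: p^2 + 6.4*p + 9.88 = (p + 3.8)(p + 2.6) = 0 → Poles: -2.6, -3.8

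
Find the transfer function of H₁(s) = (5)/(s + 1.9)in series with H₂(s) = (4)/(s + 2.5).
Series: H = H₁ · H₂ = (n₁·n₂)/(d₁·d₂).
Num: n₁·n₂ = 20. Den: d₁·d₂ = s^2 + 4.4*s + 4.75.
H(s) = (20)/(s^2 + 4.4*s + 4.75)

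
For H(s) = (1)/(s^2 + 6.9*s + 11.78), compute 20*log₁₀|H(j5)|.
Substitute s = j*5: H(j5) = -0.00968485 - 0.0252744j.
|H(j5)| = sqrt(Re² + Im²) = 0.02707.
20*log₁₀(0.02707) = -31.35 dB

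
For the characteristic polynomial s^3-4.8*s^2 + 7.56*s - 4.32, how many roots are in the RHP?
s^3 - 4.8*s^2 + 7.56*s - 4.32 = (s - 2.4)(s^2 - 2.4*s + 1.8). Poles: 1.2 + 0.6j, 1.2 - 0.6j, 2.4. RHP poles (Re>0): 3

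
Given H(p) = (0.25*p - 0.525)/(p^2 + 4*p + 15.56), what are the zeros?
Set numerator = 0: 0.25*p - 0.525 = 0 → Zeros: 2.1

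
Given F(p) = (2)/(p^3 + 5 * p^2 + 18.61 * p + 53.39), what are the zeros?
Numerator is a nonzero constant (2) → Zeros: none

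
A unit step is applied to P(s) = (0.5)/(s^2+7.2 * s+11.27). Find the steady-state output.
FVT: lim_{t→∞} y(t) = lim_{s→0} s*Y(s) where Y(s) = P(s)/s.
= lim_{s→0} P(s) = P(0) = num(0)/den(0) = 0.5/11.27 = 0.04437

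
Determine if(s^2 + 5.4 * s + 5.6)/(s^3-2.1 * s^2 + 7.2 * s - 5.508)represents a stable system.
Denominator: s^3 - 2.1*s^2 + 7.2*s - 5.508 = (s - 0.9)(s^2 - 1.2*s + 6.12). Poles: 0.6 + 2.4j, 0.6 - 2.4j, 0.9. All Re(p)<0: No (unstable)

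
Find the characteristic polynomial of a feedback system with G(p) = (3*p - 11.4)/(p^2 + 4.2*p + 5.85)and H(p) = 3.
Characteristic poly = G_den * H_den + G_num * H_num = (p^2 + 4.2*p + 5.85) + (9*p - 34.2) = p^2 + 13.2*p - 28.35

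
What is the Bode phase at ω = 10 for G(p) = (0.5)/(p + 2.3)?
Substitute p = j*10: G(j10) = 0.0109222 - 0.0474879j.
∠G(j10) = atan2(Im, Re) = atan2(-0.0474879, 0.0109222) = -77.05°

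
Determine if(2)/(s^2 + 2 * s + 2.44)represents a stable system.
Denominator: s^2 + 2*s + 2.44. Poles: -1 + 1.2j, -1 - 1.2j. All Re(p)<0: Yes (stable)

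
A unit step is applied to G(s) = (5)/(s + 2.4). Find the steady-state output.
FVT: lim_{t→∞} y(t) = lim_{s→0} s*Y(s) where Y(s) = G(s)/s.
= lim_{s→0} G(s) = G(0) = num(0)/den(0) = 5/2.4 = 2.083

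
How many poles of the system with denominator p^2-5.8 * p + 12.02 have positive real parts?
Poles: 2.9 + 1.9j, 2.9 - 1.9j. RHP poles (Re>0): 2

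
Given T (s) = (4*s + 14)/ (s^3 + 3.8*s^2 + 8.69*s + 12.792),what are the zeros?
Set numerator = 0: 4*s + 14 = 0 → Zeros: -3.5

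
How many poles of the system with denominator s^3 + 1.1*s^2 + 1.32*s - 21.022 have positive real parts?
s^3 + 1.1*s^2 + 1.32*s - 21.022 = (s - 2.3)(s^2 + 3.4*s + 9.14). Poles: -1.7 + 2.5j, -1.7 - 2.5j, 2.3. RHP poles (Re>0): 1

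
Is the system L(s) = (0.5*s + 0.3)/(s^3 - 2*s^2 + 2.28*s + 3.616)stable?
Denominator: s^3 - 2*s^2 + 2.28*s + 3.616 = (s + 0.8)(s^2 - 2.8*s + 4.52). Poles: -0.8, 1.4 + 1.6j, 1.4 - 1.6j. All Re(p)<0: No (unstable)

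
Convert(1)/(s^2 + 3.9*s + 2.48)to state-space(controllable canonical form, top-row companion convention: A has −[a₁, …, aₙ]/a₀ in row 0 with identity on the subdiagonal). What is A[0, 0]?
Reachable canonical form for den = s^2 + 3.9*s + 2.48: top row of A = -[a₁,a₂,...,aₙ]/a₀, ones on the subdiagonal, zeros elsewhere.
A = [[-3.9, -2.48], [1, 0]].
A[0,0] = -3.9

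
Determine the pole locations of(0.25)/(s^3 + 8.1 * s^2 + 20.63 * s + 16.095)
Set denominator = 0: s^3 + 8.1*s^2 + 20.63*s + 16.095 = (s + 3.7)(s + 2.9)(s + 1.5) = 0 → Poles: -1.5, -2.9, -3.7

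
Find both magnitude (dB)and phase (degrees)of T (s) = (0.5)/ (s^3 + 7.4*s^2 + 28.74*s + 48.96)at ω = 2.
Substitute s = j*2: T(j2) = 0.00342888 - 0.00876348j.
|T| = 20*log₁₀(sqrt(Re²+Im²)) = -40.53 dB.
∠T = atan2(Im, Re) = -68.63°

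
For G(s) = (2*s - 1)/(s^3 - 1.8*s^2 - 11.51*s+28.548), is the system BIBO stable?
Denominator: s^3 - 1.8*s^2 - 11.51*s + 28.548 = (s + 3.6)(s^2 - 5.4*s + 7.93). Poles: -3.6, 2.7 + 0.8j, 2.7 - 0.8j. All Re(p)<0: No (unstable)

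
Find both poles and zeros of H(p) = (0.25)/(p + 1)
Set denominator = 0: p + 1 = 0 → Poles: -1
Numerator is a nonzero constant (0.25) → Zeros: none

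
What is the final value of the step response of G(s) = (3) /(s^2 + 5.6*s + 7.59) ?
FVT: lim_{t→∞} y(t) = lim_{s→0} s*Y(s) where Y(s) = G(s)/s.
= lim_{s→0} G(s) = G(0) = num(0)/den(0) = 3/7.59 = 0.3953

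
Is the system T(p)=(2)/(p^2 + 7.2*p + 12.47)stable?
Denominator: p^2 + 7.2*p + 12.47 = (p + 2.9)(p + 4.3). Poles: -2.9, -4.3. All Re(p)<0: Yes (stable)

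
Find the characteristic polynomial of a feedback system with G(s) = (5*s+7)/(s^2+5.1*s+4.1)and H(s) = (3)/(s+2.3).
Characteristic poly = G_den * H_den + G_num * H_num = (s^3 + 7.4*s^2 + 15.83*s + 9.43) + (15*s + 21) = s^3 + 7.4*s^2 + 30.83*s + 30.43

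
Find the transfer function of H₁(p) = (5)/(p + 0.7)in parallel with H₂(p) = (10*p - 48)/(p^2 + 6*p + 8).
Parallel: H = H₁ + H₂ = (n₁·d₂ + n₂·d₁)/(d₁·d₂).
n₁·d₂ = 5*p^2 + 30*p + 40. n₂·d₁ = 10*p^2 - 41*p - 33.6. Sum = 15*p^2 - 11*p + 6.4. d₁·d₂ = p^3 + 6.7*p^2 + 12.2*p + 5.6.
H(p) = (15*p^2 - 11*p + 6.4)/(p^3 + 6.7*p^2 + 12.2*p + 5.6)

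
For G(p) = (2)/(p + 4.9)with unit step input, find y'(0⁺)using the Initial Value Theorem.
IVT: y'(0⁺) = lim_{p→∞} p²·Y(p) = lim_{p→∞} p·G(p).
deg(num) = 0, deg(den) = 1, relative degree = 1, so p·G(p) → (leading num)/(leading den) = 2/1 = 2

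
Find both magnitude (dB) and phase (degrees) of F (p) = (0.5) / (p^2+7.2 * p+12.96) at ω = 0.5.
Substitute p = j*0.5: F(j0.5) = 0.0364175 - 0.0103149j.
|F| = 20*log₁₀(sqrt(Re²+Im²)) = -28.44 dB.
∠F = atan2(Im, Re) = -15.81°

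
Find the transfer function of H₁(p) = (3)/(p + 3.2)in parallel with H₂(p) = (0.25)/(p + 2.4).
Parallel: H = H₁ + H₂ = (n₁·d₂ + n₂·d₁)/(d₁·d₂).
n₁·d₂ = 3*p + 7.2. n₂·d₁ = 0.25*p + 0.8. Sum = 3.25*p + 8. d₁·d₂ = p^2 + 5.6*p + 7.68.
H(p) = (3.25*p + 8)/(p^2 + 5.6*p + 7.68)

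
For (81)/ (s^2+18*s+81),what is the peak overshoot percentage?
Standard form: ωn²/(s²+2ζωn·s+ωn²) → ωn = 9, ζ = 1.
ζ ≥ 1, so the response is non-oscillatory: peak overshoot = 0%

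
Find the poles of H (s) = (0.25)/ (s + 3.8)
Set denominator = 0: s + 3.8 = 0 → Poles: -3.8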